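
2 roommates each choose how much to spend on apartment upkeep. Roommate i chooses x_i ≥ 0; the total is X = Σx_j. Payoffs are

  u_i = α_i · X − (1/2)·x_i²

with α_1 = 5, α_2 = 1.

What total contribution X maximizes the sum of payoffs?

Planner FOC: ∂(Σu_j)/∂x_i = (Σα_j) − x_i = 0, so x_i^SO = Σα_j = 6 for every i; X^SO = 12.

12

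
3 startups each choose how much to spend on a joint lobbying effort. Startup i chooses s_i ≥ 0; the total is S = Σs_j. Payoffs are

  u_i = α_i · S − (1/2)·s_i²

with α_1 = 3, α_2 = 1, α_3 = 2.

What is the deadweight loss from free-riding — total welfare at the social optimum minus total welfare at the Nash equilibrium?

Startup i's FOC: ∂u_i/∂s_i = α_i − s_i = 0, so s_i* = α_i.
NE contributions = (3, 1, 2); S = 6.
W^NE = (Σα)·S − ½Σα_i² = 6² − ½·14 = 29.
Planner sets s_i = Σα_j = 6 for every i, so S^SO = 3·6 = 18.
W^SO = (Σα)·S^SO − ½·3·(Σα)² = (3/2)·6² = 54.
Deadweight loss = W^SO − W^NE = 25.

25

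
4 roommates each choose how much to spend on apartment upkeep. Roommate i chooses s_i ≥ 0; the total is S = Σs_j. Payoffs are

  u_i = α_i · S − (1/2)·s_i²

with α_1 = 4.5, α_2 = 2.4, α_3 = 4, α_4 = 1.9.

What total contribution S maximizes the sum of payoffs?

51.2

Planner FOC: ∂(Σu_j)/∂s_i = (Σα_j) − s_i = 0, so s_i^SO = Σα_j = 12.8 for every i; S^SO = 51.2.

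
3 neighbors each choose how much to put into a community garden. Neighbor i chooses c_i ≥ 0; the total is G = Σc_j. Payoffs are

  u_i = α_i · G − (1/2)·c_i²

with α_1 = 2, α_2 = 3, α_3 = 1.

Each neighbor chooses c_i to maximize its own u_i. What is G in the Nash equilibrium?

6

Neighbor i's FOC: ∂u_i/∂c_i = α_i − c_i = 0, so c_i* = α_i.
NE contributions = (2, 3, 1); G = 6.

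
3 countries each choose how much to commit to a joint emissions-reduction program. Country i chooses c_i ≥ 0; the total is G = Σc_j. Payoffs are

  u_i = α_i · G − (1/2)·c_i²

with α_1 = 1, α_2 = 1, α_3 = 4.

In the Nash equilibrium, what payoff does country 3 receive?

Country i's FOC: ∂u_i/∂c_i = α_i − c_i = 0, so c_i* = α_i.
NE contributions = (1, 1, 4); G = 6.
u_3 = α_3·G − ½·(c_3)² = 4·6 − ½·4² = 16.

16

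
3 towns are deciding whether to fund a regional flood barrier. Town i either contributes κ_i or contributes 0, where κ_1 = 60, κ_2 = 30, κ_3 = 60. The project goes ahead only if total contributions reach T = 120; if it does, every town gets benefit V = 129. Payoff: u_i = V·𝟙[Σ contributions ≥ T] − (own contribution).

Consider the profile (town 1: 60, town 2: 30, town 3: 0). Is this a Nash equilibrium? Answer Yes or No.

No

Total = 90 < 120: not provided.
Town 1 (pledges 60, payoff -60): dropping to 0 → total 30, payoff 0. Profitable deviation.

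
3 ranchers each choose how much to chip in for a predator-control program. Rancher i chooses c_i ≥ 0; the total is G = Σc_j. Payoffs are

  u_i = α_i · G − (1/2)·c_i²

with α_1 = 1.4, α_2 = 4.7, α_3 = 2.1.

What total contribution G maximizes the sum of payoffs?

24.6

Planner FOC: ∂(Σu_j)/∂c_i = (Σα_j) − c_i = 0, so c_i^SO = Σα_j = 8.2 for every i; G^SO = 24.6.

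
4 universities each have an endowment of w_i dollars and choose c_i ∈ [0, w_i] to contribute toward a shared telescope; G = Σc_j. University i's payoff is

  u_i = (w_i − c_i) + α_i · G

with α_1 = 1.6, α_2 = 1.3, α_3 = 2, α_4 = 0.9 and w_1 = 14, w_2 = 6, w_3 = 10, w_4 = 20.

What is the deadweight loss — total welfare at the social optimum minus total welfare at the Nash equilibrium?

96

∂u_i/∂c_i = α_i − 1, so university i contributes w_i if α_i > 1, else 0.
α_i > 1 for i ∈ {1, 2, 3}; NE contributions (14, 6, 10, 0), G = 30.
W^NE = Σw_i − G^NE + (Σα_i)·G^NE = 50 + 4.8·30 = 194.
Planner: ∂(Σu_j)/∂c_i = Σα_j − 1 = 4.8 > 0, so everyone contributes w_i; G^SO = 50, W^SO = 50 + 4.8·50 = 290.
Deadweight loss = 96.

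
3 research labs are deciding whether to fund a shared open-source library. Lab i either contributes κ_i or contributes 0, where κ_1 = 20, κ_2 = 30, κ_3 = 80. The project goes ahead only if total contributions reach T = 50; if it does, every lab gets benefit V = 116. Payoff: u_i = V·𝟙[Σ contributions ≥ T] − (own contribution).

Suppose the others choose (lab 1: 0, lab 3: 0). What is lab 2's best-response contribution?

Others' total = 0. Even contributing 30 gives 30 < 50: no benefit either way.
Best response: 0.

0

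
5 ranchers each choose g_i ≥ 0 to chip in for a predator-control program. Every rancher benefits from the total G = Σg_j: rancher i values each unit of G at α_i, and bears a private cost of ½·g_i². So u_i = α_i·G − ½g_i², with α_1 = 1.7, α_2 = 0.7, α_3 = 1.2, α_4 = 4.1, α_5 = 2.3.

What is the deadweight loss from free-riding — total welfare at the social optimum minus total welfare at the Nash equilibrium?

Rancher i's FOC: ∂u_i/∂g_i = α_i − g_i = 0, so g_i* = α_i.
NE contributions = (1.7, 0.7, 1.2, 4.1, 2.3); G = 10.
W^NE = (Σα)·G − ½Σα_i² = 10² − ½·26.92 = 86.54.
Planner sets g_i = Σα_j = 10 for every i, so G^SO = 5·10 = 50.
W^SO = (Σα)·G^SO − ½·5·(Σα)² = (5/2)·10² = 250.
Deadweight loss = W^SO − W^NE = 163.46.

163.46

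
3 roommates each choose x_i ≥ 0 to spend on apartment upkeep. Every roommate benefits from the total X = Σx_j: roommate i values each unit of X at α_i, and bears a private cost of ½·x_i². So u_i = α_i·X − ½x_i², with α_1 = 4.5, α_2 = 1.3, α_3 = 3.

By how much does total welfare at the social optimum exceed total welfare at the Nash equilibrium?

Roommate i's FOC: ∂u_i/∂x_i = α_i − x_i = 0, so x_i* = α_i.
NE contributions = (4.5, 1.3, 3); X = 8.8.
W^NE = (Σα)·X − ½Σα_i² = 8.8² − ½·30.94 = 61.97.
Planner sets x_i = Σα_j = 8.8 for every i, so X^SO = 3·8.8 = 26.4.
W^SO = (Σα)·X^SO − ½·3·(Σα)² = (3/2)·8.8² = 116.16.
Deadweight loss = W^SO − W^NE = 54.19.

54.19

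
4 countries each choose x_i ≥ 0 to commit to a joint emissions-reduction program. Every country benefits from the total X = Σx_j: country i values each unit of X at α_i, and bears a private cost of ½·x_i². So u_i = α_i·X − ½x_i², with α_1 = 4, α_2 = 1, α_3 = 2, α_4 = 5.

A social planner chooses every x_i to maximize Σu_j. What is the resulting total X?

Planner FOC: ∂(Σu_j)/∂x_i = (Σα_j) − x_i = 0, so x_i^SO = Σα_j = 12 for every i; X^SO = 48.

48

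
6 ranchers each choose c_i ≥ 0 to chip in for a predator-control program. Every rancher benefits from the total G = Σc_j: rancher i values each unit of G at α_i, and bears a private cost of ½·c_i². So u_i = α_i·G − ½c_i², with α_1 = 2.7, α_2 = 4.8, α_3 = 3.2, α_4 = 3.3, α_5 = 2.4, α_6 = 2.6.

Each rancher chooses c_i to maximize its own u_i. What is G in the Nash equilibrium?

Rancher i's FOC: ∂u_i/∂c_i = α_i − c_i = 0, so c_i* = α_i.
NE contributions = (2.7, 4.8, 3.2, 3.3, 2.4, 2.6); G = 19.

19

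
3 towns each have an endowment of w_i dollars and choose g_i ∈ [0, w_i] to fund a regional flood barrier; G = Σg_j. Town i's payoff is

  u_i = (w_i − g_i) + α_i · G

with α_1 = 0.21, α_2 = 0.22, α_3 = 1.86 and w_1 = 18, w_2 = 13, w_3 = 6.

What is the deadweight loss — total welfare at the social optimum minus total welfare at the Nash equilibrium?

39.99

∂u_i/∂g_i = α_i − 1, so town i contributes w_i if α_i > 1, else 0.
α_i > 1 for i ∈ {3}; NE contributions (0, 0, 6), G = 6.
W^NE = Σw_i − G^NE + (Σα_i)·G^NE = 37 + 1.29·6 = 44.74.
Planner: ∂(Σu_j)/∂g_i = Σα_j − 1 = 1.29 > 0, so everyone contributes w_i; G^SO = 37, W^SO = 37 + 1.29·37 = 84.73.
Deadweight loss = 39.99.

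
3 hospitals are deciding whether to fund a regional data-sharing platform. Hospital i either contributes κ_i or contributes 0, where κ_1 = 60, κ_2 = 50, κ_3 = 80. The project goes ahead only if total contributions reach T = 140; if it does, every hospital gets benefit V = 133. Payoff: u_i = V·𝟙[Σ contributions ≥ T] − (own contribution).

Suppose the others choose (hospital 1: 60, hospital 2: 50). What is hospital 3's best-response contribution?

80

Others' total = 110. Contributing 80 brings total to 190 ≥ 140: gain V − κ_3 = 53.
Best response: 80.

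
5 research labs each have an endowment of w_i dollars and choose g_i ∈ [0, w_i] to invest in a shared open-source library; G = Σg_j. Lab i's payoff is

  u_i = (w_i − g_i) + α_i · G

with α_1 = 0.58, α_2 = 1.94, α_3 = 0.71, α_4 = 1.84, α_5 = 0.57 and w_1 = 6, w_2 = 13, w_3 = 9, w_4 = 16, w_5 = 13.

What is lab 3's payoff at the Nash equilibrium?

29.59

∂u_i/∂g_i = α_i − 1, so lab i contributes w_i if α_i > 1, else 0.
α_i > 1 for i ∈ {2, 4}; NE contributions (0, 13, 0, 16, 0), G = 29.
u_3 = (9 − 0) + 0.71·29 = 29.59.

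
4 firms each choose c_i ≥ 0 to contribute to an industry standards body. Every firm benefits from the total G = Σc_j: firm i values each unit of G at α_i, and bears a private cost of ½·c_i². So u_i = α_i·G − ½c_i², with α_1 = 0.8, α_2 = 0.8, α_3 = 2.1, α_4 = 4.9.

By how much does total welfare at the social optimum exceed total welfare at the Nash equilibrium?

Firm i's FOC: ∂u_i/∂c_i = α_i − c_i = 0, so c_i* = α_i.
NE contributions = (0.8, 0.8, 2.1, 4.9); G = 8.6.
W^NE = (Σα)·G − ½Σα_i² = 8.6² − ½·29.7 = 59.11.
Planner sets c_i = Σα_j = 8.6 for every i, so G^SO = 4·8.6 = 34.4.
W^SO = (Σα)·G^SO − ½·4·(Σα)² = (4/2)·8.6² = 147.92.
Deadweight loss = W^SO − W^NE = 88.81.

88.81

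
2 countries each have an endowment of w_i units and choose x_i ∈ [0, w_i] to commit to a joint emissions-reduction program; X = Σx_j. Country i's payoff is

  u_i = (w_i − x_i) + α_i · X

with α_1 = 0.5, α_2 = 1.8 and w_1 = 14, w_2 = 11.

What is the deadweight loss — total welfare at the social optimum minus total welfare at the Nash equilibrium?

18.2

∂u_i/∂x_i = α_i − 1, so country i contributes w_i if α_i > 1, else 0.
α_i > 1 for i ∈ {2}; NE contributions (0, 11), X = 11.
W^NE = Σw_i − X^NE + (Σα_i)·X^NE = 25 + 1.3·11 = 39.3.
Planner: ∂(Σu_j)/∂x_i = Σα_j − 1 = 1.3 > 0, so everyone contributes w_i; X^SO = 25, W^SO = 25 + 1.3·25 = 57.5.
Deadweight loss = 18.2.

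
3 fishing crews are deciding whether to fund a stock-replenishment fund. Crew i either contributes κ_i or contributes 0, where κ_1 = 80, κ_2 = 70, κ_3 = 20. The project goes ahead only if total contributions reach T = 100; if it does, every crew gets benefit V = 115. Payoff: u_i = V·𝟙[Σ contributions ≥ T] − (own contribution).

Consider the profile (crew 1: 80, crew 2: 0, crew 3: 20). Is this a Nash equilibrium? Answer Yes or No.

Total = 100 ≥ 100: provided.
Crew 1 (pledges 80, payoff 35): dropping to 0 → total 20, payoff 0. No gain.
Crew 2 (pledges 0, payoff 115): pledging 70 → total 170, payoff 45. No gain.
Crew 3 (pledges 20, payoff 95): dropping to 0 → total 80, payoff 0. No gain.

Yes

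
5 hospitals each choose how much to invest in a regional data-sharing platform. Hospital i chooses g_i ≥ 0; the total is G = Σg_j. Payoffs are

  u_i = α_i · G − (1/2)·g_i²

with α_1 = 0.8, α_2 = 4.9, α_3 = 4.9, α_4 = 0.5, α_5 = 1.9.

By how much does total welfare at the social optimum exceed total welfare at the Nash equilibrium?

279.76

Hospital i's FOC: ∂u_i/∂g_i = α_i − g_i = 0, so g_i* = α_i.
NE contributions = (0.8, 4.9, 4.9, 0.5, 1.9); G = 13.
W^NE = (Σα)·G − ½Σα_i² = 13² − ½·52.52 = 142.74.
Planner sets g_i = Σα_j = 13 for every i, so G^SO = 5·13 = 65.
W^SO = (Σα)·G^SO − ½·5·(Σα)² = (5/2)·13² = 422.5.
Deadweight loss = W^SO − W^NE = 279.76.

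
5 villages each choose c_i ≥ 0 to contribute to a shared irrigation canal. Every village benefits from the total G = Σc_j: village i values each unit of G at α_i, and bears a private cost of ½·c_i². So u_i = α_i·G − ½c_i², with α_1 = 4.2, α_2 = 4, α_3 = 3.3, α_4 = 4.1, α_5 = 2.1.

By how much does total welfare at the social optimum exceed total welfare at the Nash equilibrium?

502.81

Village i's FOC: ∂u_i/∂c_i = α_i − c_i = 0, so c_i* = α_i.
NE contributions = (4.2, 4, 3.3, 4.1, 2.1); G = 17.7.
W^NE = (Σα)·G − ½Σα_i² = 17.7² − ½·65.75 = 280.415.
Planner sets c_i = Σα_j = 17.7 for every i, so G^SO = 5·17.7 = 88.5.
W^SO = (Σα)·G^SO − ½·5·(Σα)² = (5/2)·17.7² = 783.225.
Deadweight loss = W^SO − W^NE = 502.81.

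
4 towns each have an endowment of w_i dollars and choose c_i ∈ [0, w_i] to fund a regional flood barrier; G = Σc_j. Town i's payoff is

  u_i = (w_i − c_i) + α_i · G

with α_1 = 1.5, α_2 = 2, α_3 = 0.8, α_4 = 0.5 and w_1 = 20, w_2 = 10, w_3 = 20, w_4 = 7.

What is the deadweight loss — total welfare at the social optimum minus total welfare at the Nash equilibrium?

102.6

∂u_i/∂c_i = α_i − 1, so town i contributes w_i if α_i > 1, else 0.
α_i > 1 for i ∈ {1, 2}; NE contributions (20, 10, 0, 0), G = 30.
W^NE = Σw_i − G^NE + (Σα_i)·G^NE = 57 + 3.8·30 = 171.
Planner: ∂(Σu_j)/∂c_i = Σα_j − 1 = 3.8 > 0, so everyone contributes w_i; G^SO = 57, W^SO = 57 + 3.8·57 = 273.6.
Deadweight loss = 102.6.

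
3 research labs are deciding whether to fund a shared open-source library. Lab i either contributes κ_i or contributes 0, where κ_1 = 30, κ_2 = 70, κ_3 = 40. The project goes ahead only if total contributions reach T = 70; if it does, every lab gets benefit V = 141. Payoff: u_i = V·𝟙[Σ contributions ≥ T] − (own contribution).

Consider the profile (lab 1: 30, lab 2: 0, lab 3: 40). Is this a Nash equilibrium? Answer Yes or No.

Yes

Total = 70 ≥ 70: provided.
Lab 1 (pledges 30, payoff 111): dropping to 0 → total 40, payoff 0. No gain.
Lab 2 (pledges 0, payoff 141): pledging 70 → total 140, payoff 71. No gain.
Lab 3 (pledges 40, payoff 101): dropping to 0 → total 30, payoff 0. No gain.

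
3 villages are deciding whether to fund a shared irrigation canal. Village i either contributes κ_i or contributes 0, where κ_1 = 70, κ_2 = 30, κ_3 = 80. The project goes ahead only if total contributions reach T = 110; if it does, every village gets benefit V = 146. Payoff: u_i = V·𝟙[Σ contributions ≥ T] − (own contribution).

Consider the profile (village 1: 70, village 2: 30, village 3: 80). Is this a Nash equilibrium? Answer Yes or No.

No

Total = 180 ≥ 110: provided.
Village 1 (pledges 70, payoff 76): dropping to 0 → total 110, payoff 146. Profitable deviation.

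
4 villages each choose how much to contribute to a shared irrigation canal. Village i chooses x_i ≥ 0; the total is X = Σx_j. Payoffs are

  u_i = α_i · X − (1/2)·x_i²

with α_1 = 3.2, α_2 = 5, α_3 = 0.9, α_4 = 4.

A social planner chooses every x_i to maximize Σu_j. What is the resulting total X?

52.4

Planner FOC: ∂(Σu_j)/∂x_i = (Σα_j) − x_i = 0, so x_i^SO = Σα_j = 13.1 for every i; X^SO = 52.4.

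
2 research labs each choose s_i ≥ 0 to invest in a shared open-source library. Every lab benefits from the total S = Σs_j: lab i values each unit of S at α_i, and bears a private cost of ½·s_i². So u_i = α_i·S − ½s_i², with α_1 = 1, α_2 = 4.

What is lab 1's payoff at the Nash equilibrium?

Lab i's FOC: ∂u_i/∂s_i = α_i − s_i = 0, so s_i* = α_i.
NE contributions = (1, 4); S = 5.
u_1 = α_1·S − ½·(s_1)² = 1·5 − ½·1² = 4.5.

4.5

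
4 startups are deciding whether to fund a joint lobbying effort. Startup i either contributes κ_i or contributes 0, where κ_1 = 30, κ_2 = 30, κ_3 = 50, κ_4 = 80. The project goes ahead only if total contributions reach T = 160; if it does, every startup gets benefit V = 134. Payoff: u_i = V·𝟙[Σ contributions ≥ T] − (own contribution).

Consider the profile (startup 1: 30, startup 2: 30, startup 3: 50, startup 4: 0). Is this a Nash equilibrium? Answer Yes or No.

No

Total = 110 < 160: not provided.
Startup 1 (pledges 30, payoff -30): dropping to 0 → total 80, payoff 0. Profitable deviation.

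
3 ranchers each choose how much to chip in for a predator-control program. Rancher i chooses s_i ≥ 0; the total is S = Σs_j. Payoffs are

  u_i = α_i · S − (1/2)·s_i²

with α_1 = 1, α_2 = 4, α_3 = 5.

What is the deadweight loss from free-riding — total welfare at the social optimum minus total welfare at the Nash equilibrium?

Rancher i's FOC: ∂u_i/∂s_i = α_i − s_i = 0, so s_i* = α_i.
NE contributions = (1, 4, 5); S = 10.
W^NE = (Σα)·S − ½Σα_i² = 10² − ½·42 = 79.
Planner sets s_i = Σα_j = 10 for every i, so S^SO = 3·10 = 30.
W^SO = (Σα)·S^SO − ½·3·(Σα)² = (3/2)·10² = 150.
Deadweight loss = W^SO − W^NE = 71.

71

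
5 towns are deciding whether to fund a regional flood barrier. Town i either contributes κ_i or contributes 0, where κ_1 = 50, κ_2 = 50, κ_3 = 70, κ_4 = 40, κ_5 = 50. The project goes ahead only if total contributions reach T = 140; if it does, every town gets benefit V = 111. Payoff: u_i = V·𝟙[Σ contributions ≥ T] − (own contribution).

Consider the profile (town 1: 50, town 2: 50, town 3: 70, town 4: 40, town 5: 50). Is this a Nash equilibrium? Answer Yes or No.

No

Total = 260 ≥ 140: provided.
Town 1 (pledges 50, payoff 61): dropping to 0 → total 210, payoff 111. Profitable deviation.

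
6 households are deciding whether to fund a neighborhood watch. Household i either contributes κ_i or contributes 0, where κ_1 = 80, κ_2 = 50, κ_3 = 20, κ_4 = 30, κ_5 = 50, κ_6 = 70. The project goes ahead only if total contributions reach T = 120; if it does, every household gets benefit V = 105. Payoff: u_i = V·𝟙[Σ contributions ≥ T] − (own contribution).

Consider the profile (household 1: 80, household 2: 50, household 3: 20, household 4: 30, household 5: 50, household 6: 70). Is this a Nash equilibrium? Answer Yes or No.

Total = 300 ≥ 120: provided.
Household 1 (pledges 80, payoff 25): dropping to 0 → total 220, payoff 105. Profitable deviation.

No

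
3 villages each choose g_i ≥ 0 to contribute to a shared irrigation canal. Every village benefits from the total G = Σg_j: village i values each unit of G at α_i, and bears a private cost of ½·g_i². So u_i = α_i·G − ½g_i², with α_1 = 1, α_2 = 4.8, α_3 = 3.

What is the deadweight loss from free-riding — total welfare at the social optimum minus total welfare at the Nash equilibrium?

55.24

Village i's FOC: ∂u_i/∂g_i = α_i − g_i = 0, so g_i* = α_i.
NE contributions = (1, 4.8, 3); G = 8.8.
W^NE = (Σα)·G − ½Σα_i² = 8.8² − ½·33.04 = 60.92.
Planner sets g_i = Σα_j = 8.8 for every i, so G^SO = 3·8.8 = 26.4.
W^SO = (Σα)·G^SO − ½·3·(Σα)² = (3/2)·8.8² = 116.16.
Deadweight loss = W^SO − W^NE = 55.24.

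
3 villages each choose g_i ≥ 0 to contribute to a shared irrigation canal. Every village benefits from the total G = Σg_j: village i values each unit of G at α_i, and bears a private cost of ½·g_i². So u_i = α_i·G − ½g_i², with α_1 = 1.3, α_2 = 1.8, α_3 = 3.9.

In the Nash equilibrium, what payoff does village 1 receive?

8.255

Village i's FOC: ∂u_i/∂g_i = α_i − g_i = 0, so g_i* = α_i.
NE contributions = (1.3, 1.8, 3.9); G = 7.
u_1 = α_1·G − ½·(g_1)² = 1.3·7 − ½·1.3² = 8.255.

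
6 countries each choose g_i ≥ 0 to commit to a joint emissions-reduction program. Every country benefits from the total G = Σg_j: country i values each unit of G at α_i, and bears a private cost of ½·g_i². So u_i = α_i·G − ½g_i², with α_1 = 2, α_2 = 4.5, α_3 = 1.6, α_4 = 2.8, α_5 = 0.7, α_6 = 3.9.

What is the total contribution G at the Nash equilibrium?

Country i's FOC: ∂u_i/∂g_i = α_i − g_i = 0, so g_i* = α_i.
NE contributions = (2, 4.5, 1.6, 2.8, 0.7, 3.9); G = 15.5.

15.5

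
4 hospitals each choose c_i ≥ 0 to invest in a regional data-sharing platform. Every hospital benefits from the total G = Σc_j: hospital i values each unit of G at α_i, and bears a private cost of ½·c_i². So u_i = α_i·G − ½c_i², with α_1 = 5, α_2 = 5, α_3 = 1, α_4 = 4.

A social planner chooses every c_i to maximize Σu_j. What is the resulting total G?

60

Planner FOC: ∂(Σu_j)/∂c_i = (Σα_j) − c_i = 0, so c_i^SO = Σα_j = 15 for every i; G^SO = 60.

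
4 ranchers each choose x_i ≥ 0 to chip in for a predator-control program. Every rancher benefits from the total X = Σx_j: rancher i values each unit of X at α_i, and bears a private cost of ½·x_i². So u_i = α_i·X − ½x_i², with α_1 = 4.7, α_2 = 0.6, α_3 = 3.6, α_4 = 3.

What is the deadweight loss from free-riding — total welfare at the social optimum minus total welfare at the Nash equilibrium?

163.815

Rancher i's FOC: ∂u_i/∂x_i = α_i − x_i = 0, so x_i* = α_i.
NE contributions = (4.7, 0.6, 3.6, 3); X = 11.9.
W^NE = (Σα)·X − ½Σα_i² = 11.9² − ½·44.41 = 119.405.
Planner sets x_i = Σα_j = 11.9 for every i, so X^SO = 4·11.9 = 47.6.
W^SO = (Σα)·X^SO − ½·4·(Σα)² = (4/2)·11.9² = 283.22.
Deadweight loss = W^SO − W^NE = 163.815.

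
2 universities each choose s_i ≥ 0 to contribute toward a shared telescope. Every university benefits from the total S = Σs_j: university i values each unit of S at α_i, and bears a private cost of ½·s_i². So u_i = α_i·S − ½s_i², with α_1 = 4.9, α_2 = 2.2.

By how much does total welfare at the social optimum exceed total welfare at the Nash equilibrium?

14.425

University i's FOC: ∂u_i/∂s_i = α_i − s_i = 0, so s_i* = α_i.
NE contributions = (4.9, 2.2); S = 7.1.
W^NE = (Σα)·S − ½Σα_i² = 7.1² − ½·28.85 = 35.985.
Planner sets s_i = Σα_j = 7.1 for every i, so S^SO = 2·7.1 = 14.2.
W^SO = (Σα)·S^SO − ½·2·(Σα)² = (2/2)·7.1² = 50.41.
Deadweight loss = W^SO − W^NE = 14.425.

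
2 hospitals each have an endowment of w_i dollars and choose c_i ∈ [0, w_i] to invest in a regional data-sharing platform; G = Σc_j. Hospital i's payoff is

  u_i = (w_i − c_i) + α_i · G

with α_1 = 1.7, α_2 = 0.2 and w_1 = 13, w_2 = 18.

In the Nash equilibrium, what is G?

13

∂u_i/∂c_i = α_i − 1, so hospital i contributes w_i if α_i > 1, else 0.
α_i > 1 for i ∈ {1}; NE contributions (13, 0), G = 13.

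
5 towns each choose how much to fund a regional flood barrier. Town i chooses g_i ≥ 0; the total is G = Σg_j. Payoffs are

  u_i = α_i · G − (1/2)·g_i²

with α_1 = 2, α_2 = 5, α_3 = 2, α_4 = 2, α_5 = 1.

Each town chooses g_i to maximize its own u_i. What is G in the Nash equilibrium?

12

Town i's FOC: ∂u_i/∂g_i = α_i − g_i = 0, so g_i* = α_i.
NE contributions = (2, 5, 2, 2, 1); G = 12.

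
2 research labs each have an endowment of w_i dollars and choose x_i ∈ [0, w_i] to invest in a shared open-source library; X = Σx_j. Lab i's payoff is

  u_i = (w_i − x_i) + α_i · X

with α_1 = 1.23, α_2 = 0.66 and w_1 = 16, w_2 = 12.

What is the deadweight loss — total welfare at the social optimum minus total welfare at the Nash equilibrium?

∂u_i/∂x_i = α_i − 1, so lab i contributes w_i if α_i > 1, else 0.
α_i > 1 for i ∈ {1}; NE contributions (16, 0), X = 16.
W^NE = Σw_i − X^NE + (Σα_i)·X^NE = 28 + 0.89·16 = 42.24.
Planner: ∂(Σu_j)/∂x_i = Σα_j − 1 = 0.89 > 0, so everyone contributes w_i; X^SO = 28, W^SO = 28 + 0.89·28 = 52.92.
Deadweight loss = 10.68.

10.68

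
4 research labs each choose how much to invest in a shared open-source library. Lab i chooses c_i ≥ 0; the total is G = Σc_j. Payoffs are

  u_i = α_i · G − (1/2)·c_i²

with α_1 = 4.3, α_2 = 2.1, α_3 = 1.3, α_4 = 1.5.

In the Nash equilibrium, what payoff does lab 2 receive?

17.115

Lab i's FOC: ∂u_i/∂c_i = α_i − c_i = 0, so c_i* = α_i.
NE contributions = (4.3, 2.1, 1.3, 1.5); G = 9.2.
u_2 = α_2·G − ½·(c_2)² = 2.1·9.2 − ½·2.1² = 17.115.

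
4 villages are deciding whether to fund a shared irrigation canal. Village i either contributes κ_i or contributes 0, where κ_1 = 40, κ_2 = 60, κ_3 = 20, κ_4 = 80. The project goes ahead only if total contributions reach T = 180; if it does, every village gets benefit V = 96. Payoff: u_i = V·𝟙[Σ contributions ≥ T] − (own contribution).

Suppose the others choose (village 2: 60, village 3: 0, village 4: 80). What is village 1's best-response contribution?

Others' total = 140. Contributing 40 brings total to 180 ≥ 180: gain V − κ_1 = 56.
Best response: 40.

40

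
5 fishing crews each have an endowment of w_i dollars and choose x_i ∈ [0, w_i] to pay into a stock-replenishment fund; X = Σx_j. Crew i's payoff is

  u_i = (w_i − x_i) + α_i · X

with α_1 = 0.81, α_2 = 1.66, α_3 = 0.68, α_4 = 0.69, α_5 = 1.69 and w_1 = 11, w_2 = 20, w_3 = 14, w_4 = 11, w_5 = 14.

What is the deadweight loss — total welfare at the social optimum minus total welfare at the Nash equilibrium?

163.08

∂u_i/∂x_i = α_i − 1, so crew i contributes w_i if α_i > 1, else 0.
α_i > 1 for i ∈ {2, 5}; NE contributions (0, 20, 0, 0, 14), X = 34.
W^NE = Σw_i − X^NE + (Σα_i)·X^NE = 70 + 4.53·34 = 224.02.
Planner: ∂(Σu_j)/∂x_i = Σα_j − 1 = 4.53 > 0, so everyone contributes w_i; X^SO = 70, W^SO = 70 + 4.53·70 = 387.1.
Deadweight loss = 163.08.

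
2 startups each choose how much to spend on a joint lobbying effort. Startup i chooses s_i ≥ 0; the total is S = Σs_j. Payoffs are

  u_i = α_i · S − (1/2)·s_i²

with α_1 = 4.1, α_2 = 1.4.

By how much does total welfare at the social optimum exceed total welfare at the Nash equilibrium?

9.385

Startup i's FOC: ∂u_i/∂s_i = α_i − s_i = 0, so s_i* = α_i.
NE contributions = (4.1, 1.4); S = 5.5.
W^NE = (Σα)·S − ½Σα_i² = 5.5² − ½·18.77 = 20.865.
Planner sets s_i = Σα_j = 5.5 for every i, so S^SO = 2·5.5 = 11.
W^SO = (Σα)·S^SO − ½·2·(Σα)² = (2/2)·5.5² = 30.25.
Deadweight loss = W^SO − W^NE = 9.385.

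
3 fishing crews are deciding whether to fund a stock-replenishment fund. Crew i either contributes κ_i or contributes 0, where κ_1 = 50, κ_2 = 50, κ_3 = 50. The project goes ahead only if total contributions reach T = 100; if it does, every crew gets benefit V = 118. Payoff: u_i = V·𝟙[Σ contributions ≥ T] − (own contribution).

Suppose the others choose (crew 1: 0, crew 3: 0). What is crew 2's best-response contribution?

Others' total = 0. Even contributing 50 gives 50 < 100: no benefit either way.
Best response: 0.

0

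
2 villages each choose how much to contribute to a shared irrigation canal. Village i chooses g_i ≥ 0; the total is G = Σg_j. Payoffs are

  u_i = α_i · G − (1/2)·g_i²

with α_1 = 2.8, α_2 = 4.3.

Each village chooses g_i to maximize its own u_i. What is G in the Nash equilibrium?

7.1

Village i's FOC: ∂u_i/∂g_i = α_i − g_i = 0, so g_i* = α_i.
NE contributions = (2.8, 4.3); G = 7.1.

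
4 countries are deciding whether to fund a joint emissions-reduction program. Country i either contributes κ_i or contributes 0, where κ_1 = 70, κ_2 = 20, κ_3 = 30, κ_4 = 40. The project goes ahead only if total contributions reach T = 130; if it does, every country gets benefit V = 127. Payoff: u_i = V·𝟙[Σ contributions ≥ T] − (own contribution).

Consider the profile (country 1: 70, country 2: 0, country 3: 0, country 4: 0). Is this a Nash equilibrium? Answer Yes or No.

Total = 70 < 130: not provided.
Country 1 (pledges 70, payoff -70): dropping to 0 → total 0, payoff 0. Profitable deviation.

No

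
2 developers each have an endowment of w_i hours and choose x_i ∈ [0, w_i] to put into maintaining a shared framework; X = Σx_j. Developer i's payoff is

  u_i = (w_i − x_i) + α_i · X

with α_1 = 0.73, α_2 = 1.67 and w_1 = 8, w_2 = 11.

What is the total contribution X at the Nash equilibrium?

∂u_i/∂x_i = α_i − 1, so developer i contributes w_i if α_i > 1, else 0.
α_i > 1 for i ∈ {2}; NE contributions (0, 11), X = 11.

11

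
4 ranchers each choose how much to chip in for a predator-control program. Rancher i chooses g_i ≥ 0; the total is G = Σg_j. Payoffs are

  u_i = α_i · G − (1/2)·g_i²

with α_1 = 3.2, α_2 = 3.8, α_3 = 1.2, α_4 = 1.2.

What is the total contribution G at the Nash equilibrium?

9.4

Rancher i's FOC: ∂u_i/∂g_i = α_i − g_i = 0, so g_i* = α_i.
NE contributions = (3.2, 3.8, 1.2, 1.2); G = 9.4.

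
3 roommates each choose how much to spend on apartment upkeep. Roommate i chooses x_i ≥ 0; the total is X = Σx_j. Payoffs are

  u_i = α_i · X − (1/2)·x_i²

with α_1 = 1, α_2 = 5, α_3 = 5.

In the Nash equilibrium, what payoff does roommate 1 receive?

10.5

Roommate i's FOC: ∂u_i/∂x_i = α_i − x_i = 0, so x_i* = α_i.
NE contributions = (1, 5, 5); X = 11.
u_1 = α_1·X − ½·(x_1)² = 1·11 − ½·1² = 10.5.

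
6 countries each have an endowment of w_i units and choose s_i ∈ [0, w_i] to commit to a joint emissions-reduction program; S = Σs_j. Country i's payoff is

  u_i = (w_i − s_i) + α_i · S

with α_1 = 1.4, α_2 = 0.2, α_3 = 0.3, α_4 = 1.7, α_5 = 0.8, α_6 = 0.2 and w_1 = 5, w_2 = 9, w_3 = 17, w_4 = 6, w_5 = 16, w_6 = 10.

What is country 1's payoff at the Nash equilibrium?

15.4

∂u_i/∂s_i = α_i − 1, so country i contributes w_i if α_i > 1, else 0.
α_i > 1 for i ∈ {1, 4}; NE contributions (5, 0, 0, 6, 0, 0), S = 11.
u_1 = (5 − 5) + 1.4·11 = 15.4.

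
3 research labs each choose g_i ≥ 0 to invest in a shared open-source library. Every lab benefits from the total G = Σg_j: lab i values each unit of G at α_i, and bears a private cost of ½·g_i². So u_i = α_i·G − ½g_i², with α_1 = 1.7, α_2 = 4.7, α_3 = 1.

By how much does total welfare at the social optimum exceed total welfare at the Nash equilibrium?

40.37

Lab i's FOC: ∂u_i/∂g_i = α_i − g_i = 0, so g_i* = α_i.
NE contributions = (1.7, 4.7, 1); G = 7.4.
W^NE = (Σα)·G − ½Σα_i² = 7.4² − ½·25.98 = 41.77.
Planner sets g_i = Σα_j = 7.4 for every i, so G^SO = 3·7.4 = 22.2.
W^SO = (Σα)·G^SO − ½·3·(Σα)² = (3/2)·7.4² = 82.14.
Deadweight loss = W^SO − W^NE = 40.37.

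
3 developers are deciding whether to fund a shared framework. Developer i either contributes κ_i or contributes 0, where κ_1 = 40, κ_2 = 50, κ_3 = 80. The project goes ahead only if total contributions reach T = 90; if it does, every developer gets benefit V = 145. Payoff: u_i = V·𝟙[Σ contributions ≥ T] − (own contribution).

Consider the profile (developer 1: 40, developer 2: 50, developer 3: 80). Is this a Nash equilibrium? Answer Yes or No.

Total = 170 ≥ 90: provided.
Developer 1 (pledges 40, payoff 105): dropping to 0 → total 130, payoff 145. Profitable deviation.

No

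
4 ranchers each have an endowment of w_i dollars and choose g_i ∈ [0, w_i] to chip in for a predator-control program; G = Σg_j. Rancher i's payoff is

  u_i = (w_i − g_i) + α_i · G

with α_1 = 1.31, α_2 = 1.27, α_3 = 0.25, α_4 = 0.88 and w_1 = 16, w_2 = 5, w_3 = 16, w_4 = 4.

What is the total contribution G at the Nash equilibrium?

∂u_i/∂g_i = α_i − 1, so rancher i contributes w_i if α_i > 1, else 0.
α_i > 1 for i ∈ {1, 2}; NE contributions (16, 5, 0, 0), G = 21.

21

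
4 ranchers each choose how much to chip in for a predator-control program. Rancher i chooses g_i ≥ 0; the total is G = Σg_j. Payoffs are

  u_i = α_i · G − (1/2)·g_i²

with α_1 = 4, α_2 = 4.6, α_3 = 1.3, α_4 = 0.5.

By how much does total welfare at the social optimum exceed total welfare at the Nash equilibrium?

127.71

Rancher i's FOC: ∂u_i/∂g_i = α_i − g_i = 0, so g_i* = α_i.
NE contributions = (4, 4.6, 1.3, 0.5); G = 10.4.
W^NE = (Σα)·G − ½Σα_i² = 10.4² − ½·39.1 = 88.61.
Planner sets g_i = Σα_j = 10.4 for every i, so G^SO = 4·10.4 = 41.6.
W^SO = (Σα)·G^SO − ½·4·(Σα)² = (4/2)·10.4² = 216.32.
Deadweight loss = W^SO − W^NE = 127.71.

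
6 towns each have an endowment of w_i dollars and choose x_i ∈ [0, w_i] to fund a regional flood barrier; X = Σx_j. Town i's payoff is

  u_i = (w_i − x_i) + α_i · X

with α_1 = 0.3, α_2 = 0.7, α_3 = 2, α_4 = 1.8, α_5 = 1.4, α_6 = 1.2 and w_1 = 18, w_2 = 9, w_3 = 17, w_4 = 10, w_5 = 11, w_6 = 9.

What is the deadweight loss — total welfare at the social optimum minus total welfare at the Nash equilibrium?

∂u_i/∂x_i = α_i − 1, so town i contributes w_i if α_i > 1, else 0.
α_i > 1 for i ∈ {3, 4, 5, 6}; NE contributions (0, 0, 17, 10, 11, 9), X = 47.
W^NE = Σw_i − X^NE + (Σα_i)·X^NE = 74 + 6.4·47 = 374.8.
Planner: ∂(Σu_j)/∂x_i = Σα_j − 1 = 6.4 > 0, so everyone contributes w_i; X^SO = 74, W^SO = 74 + 6.4·74 = 547.6.
Deadweight loss = 172.8.

172.8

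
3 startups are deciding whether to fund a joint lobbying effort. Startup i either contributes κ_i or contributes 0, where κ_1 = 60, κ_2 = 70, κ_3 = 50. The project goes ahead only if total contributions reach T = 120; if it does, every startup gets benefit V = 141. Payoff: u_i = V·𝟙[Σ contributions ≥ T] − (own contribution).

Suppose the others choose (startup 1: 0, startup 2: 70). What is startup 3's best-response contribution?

50

Others' total = 70. Contributing 50 brings total to 120 ≥ 120: gain V − κ_3 = 91.
Best response: 50.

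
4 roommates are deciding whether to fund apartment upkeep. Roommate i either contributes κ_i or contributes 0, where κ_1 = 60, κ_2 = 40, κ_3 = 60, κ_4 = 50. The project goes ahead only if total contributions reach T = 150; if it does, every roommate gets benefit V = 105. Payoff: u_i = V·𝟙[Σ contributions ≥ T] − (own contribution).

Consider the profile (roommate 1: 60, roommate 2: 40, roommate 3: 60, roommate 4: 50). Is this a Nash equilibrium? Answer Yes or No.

No

Total = 210 ≥ 150: provided.
Roommate 1 (pledges 60, payoff 45): dropping to 0 → total 150, payoff 105. Profitable deviation.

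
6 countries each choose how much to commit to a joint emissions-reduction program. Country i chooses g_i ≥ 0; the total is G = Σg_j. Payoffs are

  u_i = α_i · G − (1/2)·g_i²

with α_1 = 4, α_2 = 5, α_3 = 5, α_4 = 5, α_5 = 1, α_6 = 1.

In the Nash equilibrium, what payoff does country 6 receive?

20.5

Country i's FOC: ∂u_i/∂g_i = α_i − g_i = 0, so g_i* = α_i.
NE contributions = (4, 5, 5, 5, 1, 1); G = 21.
u_6 = α_6·G − ½·(g_6)² = 1·21 − ½·1² = 20.5.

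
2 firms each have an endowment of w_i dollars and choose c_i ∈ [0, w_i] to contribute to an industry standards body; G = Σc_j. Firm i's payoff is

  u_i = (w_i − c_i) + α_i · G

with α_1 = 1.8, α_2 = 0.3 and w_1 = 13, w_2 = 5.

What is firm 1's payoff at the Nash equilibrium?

∂u_i/∂c_i = α_i − 1, so firm i contributes w_i if α_i > 1, else 0.
α_i > 1 for i ∈ {1}; NE contributions (13, 0), G = 13.
u_1 = (13 − 13) + 1.8·13 = 23.4.

23.4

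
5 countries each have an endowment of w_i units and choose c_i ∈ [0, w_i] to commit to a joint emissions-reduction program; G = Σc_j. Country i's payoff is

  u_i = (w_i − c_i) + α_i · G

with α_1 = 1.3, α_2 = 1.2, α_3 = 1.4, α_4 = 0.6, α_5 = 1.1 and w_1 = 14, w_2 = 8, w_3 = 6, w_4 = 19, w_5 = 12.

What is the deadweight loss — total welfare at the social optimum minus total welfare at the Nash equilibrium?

∂u_i/∂c_i = α_i − 1, so country i contributes w_i if α_i > 1, else 0.
α_i > 1 for i ∈ {1, 2, 3, 5}; NE contributions (14, 8, 6, 0, 12), G = 40.
W^NE = Σw_i − G^NE + (Σα_i)·G^NE = 59 + 4.6·40 = 243.
Planner: ∂(Σu_j)/∂c_i = Σα_j − 1 = 4.6 > 0, so everyone contributes w_i; G^SO = 59, W^SO = 59 + 4.6·59 = 330.4.
Deadweight loss = 87.4.

87.4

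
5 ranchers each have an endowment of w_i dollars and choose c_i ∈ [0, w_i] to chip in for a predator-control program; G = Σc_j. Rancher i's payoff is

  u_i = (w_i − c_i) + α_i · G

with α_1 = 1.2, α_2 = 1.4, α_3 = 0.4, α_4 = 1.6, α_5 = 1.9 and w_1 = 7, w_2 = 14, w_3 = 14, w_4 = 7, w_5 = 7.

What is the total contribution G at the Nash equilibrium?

∂u_i/∂c_i = α_i − 1, so rancher i contributes w_i if α_i > 1, else 0.
α_i > 1 for i ∈ {1, 2, 4, 5}; NE contributions (7, 14, 0, 7, 7), G = 35.

35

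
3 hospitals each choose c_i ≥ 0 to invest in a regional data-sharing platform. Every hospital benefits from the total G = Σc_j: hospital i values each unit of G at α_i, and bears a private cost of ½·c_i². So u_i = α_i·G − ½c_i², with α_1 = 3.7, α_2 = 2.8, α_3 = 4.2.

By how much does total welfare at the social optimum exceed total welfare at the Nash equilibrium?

76.83

Hospital i's FOC: ∂u_i/∂c_i = α_i − c_i = 0, so c_i* = α_i.
NE contributions = (3.7, 2.8, 4.2); G = 10.7.
W^NE = (Σα)·G − ½Σα_i² = 10.7² − ½·39.17 = 94.905.
Planner sets c_i = Σα_j = 10.7 for every i, so G^SO = 3·10.7 = 32.1.
W^SO = (Σα)·G^SO − ½·3·(Σα)² = (3/2)·10.7² = 171.735.
Deadweight loss = W^SO − W^NE = 76.83.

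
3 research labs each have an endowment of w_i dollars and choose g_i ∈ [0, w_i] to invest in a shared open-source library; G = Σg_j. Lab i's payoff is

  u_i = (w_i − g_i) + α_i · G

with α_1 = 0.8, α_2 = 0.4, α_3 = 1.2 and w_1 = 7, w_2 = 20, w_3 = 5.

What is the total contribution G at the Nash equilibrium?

5

∂u_i/∂g_i = α_i − 1, so lab i contributes w_i if α_i > 1, else 0.
α_i > 1 for i ∈ {3}; NE contributions (0, 0, 5), G = 5.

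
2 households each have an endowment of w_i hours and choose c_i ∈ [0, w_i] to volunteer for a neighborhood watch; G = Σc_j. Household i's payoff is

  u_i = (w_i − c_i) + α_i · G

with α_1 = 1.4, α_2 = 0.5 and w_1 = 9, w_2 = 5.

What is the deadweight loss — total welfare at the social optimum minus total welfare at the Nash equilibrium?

4.5

∂u_i/∂c_i = α_i − 1, so household i contributes w_i if α_i > 1, else 0.
α_i > 1 for i ∈ {1}; NE contributions (9, 0), G = 9.
W^NE = Σw_i − G^NE + (Σα_i)·G^NE = 14 + 0.9·9 = 22.1.
Planner: ∂(Σu_j)/∂c_i = Σα_j − 1 = 0.9 > 0, so everyone contributes w_i; G^SO = 14, W^SO = 14 + 0.9·14 = 26.6.
Deadweight loss = 4.5.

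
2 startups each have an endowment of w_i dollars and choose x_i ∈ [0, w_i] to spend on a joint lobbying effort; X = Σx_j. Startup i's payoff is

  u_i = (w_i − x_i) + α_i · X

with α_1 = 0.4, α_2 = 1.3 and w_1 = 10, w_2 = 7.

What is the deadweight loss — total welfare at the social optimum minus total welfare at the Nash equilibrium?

∂u_i/∂x_i = α_i − 1, so startup i contributes w_i if α_i > 1, else 0.
α_i > 1 for i ∈ {2}; NE contributions (0, 7), X = 7.
W^NE = Σw_i − X^NE + (Σα_i)·X^NE = 17 + 0.7·7 = 21.9.
Planner: ∂(Σu_j)/∂x_i = Σα_j − 1 = 0.7 > 0, so everyone contributes w_i; X^SO = 17, W^SO = 17 + 0.7·17 = 28.9.
Deadweight loss = 7.

7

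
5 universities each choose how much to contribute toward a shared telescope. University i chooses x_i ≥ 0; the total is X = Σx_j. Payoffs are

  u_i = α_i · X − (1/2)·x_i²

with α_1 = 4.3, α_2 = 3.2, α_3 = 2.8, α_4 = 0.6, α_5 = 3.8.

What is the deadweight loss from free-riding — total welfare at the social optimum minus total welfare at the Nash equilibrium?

349.82

University i's FOC: ∂u_i/∂x_i = α_i − x_i = 0, so x_i* = α_i.
NE contributions = (4.3, 3.2, 2.8, 0.6, 3.8); X = 14.7.
W^NE = (Σα)·X − ½Σα_i² = 14.7² − ½·51.37 = 190.405.
Planner sets x_i = Σα_j = 14.7 for every i, so X^SO = 5·14.7 = 73.5.
W^SO = (Σα)·X^SO − ½·5·(Σα)² = (5/2)·14.7² = 540.225.
Deadweight loss = W^SO − W^NE = 349.82.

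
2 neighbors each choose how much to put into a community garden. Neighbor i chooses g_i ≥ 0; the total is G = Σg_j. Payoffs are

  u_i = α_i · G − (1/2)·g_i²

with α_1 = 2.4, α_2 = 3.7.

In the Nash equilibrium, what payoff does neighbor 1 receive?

11.76

Neighbor i's FOC: ∂u_i/∂g_i = α_i − g_i = 0, so g_i* = α_i.
NE contributions = (2.4, 3.7); G = 6.1.
u_1 = α_1·G − ½·(g_1)² = 2.4·6.1 − ½·2.4² = 11.76.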